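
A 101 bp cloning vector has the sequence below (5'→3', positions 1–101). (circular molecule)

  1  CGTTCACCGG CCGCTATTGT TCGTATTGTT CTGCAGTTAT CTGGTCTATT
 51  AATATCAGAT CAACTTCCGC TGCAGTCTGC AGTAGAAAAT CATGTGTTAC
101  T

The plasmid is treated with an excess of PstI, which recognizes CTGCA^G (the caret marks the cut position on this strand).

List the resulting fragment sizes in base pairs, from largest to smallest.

55, 39, 7 bp

PstI sites (CTGCAG) start at positions 31, 70, 77.
PstI cuts after base 5 of each site (before the last base), so after positions 35, 74, 81.
Circular molecule, 3 cuts → 3 fragments:
  36–74 → 39 bp
  75–81 → 7 bp
  82–101 then 1–35 → 20 + 35 = 55 bp
Sorted largest to smallest: 55, 39, 7 bp.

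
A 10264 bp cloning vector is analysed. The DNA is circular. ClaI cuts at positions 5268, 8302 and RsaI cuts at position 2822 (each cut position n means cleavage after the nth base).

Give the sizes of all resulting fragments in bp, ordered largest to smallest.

Combined cut positions (sorted): 2822, 5268, 8302.
Circular molecule, 3 cuts → 3 fragments:
  5268 − 2822 = 2446 bp
  8302 − 5268 = 3034 bp
  wrap: 10264 − 8302 + 2822 = 4784 bp
Sorted largest to smallest: 4784, 3034, 2446 bp.

4784, 3034, 2446 bp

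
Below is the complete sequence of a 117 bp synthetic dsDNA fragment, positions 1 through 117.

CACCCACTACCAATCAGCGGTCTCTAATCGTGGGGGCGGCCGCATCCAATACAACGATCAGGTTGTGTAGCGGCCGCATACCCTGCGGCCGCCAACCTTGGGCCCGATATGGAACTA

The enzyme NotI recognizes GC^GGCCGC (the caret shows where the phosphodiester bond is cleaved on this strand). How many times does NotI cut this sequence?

GCGGCCGC occurs starting at positions 36, 70, 85.
NotI cuts at 3 sites.

3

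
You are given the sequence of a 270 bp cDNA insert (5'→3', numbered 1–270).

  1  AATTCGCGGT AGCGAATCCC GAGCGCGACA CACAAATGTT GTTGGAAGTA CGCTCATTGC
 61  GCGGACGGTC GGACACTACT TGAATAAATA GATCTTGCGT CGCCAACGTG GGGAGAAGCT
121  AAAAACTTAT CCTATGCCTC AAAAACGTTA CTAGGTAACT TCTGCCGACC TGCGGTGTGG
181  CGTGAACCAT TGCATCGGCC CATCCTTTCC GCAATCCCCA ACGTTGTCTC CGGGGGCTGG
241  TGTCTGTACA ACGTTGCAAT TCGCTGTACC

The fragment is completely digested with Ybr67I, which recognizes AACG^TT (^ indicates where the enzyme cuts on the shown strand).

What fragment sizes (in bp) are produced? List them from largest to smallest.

Ybr67I sites (AACGTT) start at positions 144, 220, 250.
Ybr67I cuts after base 4 of each site, so after positions 147, 223, 253.
Linear molecule, 3 cuts → 4 fragments:
  1–147 → 147 bp
  148–223 → 76 bp
  224–253 → 30 bp
  254–270 → 17 bp
Sorted largest to smallest: 147, 76, 30, 17 bp.

147, 76, 30, 17 bp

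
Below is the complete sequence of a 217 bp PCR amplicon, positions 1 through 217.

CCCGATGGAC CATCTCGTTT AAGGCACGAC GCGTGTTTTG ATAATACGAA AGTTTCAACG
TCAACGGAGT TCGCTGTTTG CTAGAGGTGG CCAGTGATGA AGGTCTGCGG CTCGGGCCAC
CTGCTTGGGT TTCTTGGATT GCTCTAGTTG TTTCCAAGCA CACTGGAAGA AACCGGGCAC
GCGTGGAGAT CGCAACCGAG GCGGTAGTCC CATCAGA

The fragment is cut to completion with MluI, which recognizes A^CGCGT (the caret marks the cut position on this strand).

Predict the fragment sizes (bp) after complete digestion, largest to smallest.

MluI sites (ACGCGT) start at positions 29, 179.
MluI cuts after the first base of each site, so after positions 29, 179.
Linear molecule, 2 cuts → 3 fragments:
  1–29 → 29 bp
  30–179 → 150 bp
  180–217 → 38 bp
Sorted largest to smallest: 150, 38, 29 bp.

150, 38, 29 bp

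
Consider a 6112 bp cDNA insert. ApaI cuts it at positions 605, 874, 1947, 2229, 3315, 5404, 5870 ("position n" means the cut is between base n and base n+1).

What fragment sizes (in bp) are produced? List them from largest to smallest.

Linear molecule, 7 cuts → 8 fragments:
  605 − 0 = 605 bp
  874 − 605 = 269 bp
  1947 − 874 = 1073 bp
  2229 − 1947 = 282 bp
  3315 − 2229 = 1086 bp
  5404 − 3315 = 2089 bp
  5870 − 5404 = 466 bp
  6112 − 5870 = 242 bp
Sorted largest to smallest: 2089, 1086, 1073, 605, 466, 282, 269, 242 bp.

2089, 1086, 1073, 605, 466, 282, 269, 242 bp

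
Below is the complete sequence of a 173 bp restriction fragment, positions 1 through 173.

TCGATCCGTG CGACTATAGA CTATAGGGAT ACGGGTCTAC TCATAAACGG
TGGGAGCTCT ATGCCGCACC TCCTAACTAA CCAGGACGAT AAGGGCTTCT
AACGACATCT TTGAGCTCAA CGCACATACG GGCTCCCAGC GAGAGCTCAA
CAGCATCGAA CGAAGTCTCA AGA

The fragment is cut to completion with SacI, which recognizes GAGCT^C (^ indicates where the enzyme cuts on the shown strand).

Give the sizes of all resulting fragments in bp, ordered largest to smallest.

SacI sites (GAGCTC) start at positions 54, 113, 143.
SacI cuts after base 5 of each site (before the last base), so after positions 58, 117, 147.
Linear molecule, 3 cuts → 4 fragments:
  1–58 → 58 bp
  59–117 → 59 bp
  118–147 → 30 bp
  148–173 → 26 bp
Sorted largest to smallest: 59, 58, 30, 26 bp.

59, 58, 30, 26 bp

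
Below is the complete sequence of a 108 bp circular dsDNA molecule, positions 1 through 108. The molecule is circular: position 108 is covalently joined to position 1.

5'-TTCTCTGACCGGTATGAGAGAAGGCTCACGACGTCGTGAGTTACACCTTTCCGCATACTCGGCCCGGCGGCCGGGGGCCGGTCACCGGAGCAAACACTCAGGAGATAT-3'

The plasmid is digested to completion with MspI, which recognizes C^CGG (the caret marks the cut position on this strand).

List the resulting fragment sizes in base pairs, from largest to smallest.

55, 32, 7, 7, 7 bp

MspI sites (CCGG) start at positions 9, 64, 71, 78, 85.
MspI cuts after the first base of each site, so after positions 9, 64, 71, 78, 85.
Circular molecule, 5 cuts → 5 fragments:
  10–64 → 55 bp
  65–71 → 7 bp
  72–78 → 7 bp
  79–85 → 7 bp
  86–108 then 1–9 → 23 + 9 = 32 bp
Sorted largest to smallest: 55, 32, 7, 7, 7 bp.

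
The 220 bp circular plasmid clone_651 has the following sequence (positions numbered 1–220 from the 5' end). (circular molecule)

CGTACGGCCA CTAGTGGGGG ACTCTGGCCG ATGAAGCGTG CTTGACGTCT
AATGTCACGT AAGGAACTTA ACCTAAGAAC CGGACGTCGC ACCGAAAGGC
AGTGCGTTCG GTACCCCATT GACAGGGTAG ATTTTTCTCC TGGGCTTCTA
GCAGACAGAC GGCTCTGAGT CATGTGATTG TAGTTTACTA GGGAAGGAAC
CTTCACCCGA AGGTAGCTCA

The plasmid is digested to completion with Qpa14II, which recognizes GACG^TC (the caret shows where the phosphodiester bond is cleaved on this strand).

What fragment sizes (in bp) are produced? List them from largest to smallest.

Qpa14II sites (GACGTC) start at positions 44, 83.
Qpa14II cuts after base 4 of each site, so after positions 47, 86.
Circular molecule, 2 cuts → 2 fragments:
  48–86 → 39 bp
  87–220 then 1–47 → 134 + 47 = 181 bp
Sorted largest to smallest: 181, 39 bp.

181, 39 bp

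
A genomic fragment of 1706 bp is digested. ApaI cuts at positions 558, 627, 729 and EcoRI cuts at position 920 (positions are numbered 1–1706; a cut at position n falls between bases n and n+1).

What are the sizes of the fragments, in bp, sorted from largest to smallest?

Combined cut positions (sorted): 558, 627, 729, 920.
Linear molecule, 4 cuts → 5 fragments:
  558 − 0 = 558 bp
  627 − 558 = 69 bp
  729 − 627 = 102 bp
  920 − 729 = 191 bp
  1706 − 920 = 786 bp
Sorted largest to smallest: 786, 558, 191, 102, 69 bp.

786, 558, 191, 102, 69 bp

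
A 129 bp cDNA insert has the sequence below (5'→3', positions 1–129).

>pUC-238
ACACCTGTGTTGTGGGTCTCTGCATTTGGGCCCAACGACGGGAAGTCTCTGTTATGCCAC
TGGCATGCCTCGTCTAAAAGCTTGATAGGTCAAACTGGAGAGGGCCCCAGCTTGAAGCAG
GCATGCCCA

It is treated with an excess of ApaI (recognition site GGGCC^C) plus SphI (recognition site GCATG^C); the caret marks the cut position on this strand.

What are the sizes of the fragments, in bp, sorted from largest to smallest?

ApaI sites (GGGCCC) start at positions 28, 102.
ApaI cuts after base 5 of each site (before the last base), so after positions 32, 106.
SphI sites (GCATGC) start at positions 63, 121.
SphI cuts after base 5 of each site (before the last base), so after positions 67, 125.
Combined cut positions: 32, 67, 106, 125.
Linear molecule, 4 cuts → 5 fragments:
  1–32 → 32 bp
  33–67 → 35 bp
  68–106 → 39 bp
  107–125 → 19 bp
  126–129 → 4 bp
Sorted largest to smallest: 39, 35, 32, 19, 4 bp.

39, 35, 32, 19, 4 bp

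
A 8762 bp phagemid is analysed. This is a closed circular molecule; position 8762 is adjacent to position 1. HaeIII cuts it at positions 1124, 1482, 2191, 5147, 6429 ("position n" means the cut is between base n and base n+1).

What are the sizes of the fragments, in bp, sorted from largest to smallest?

Circular molecule, 5 cuts → 5 fragments:
  1482 − 1124 = 358 bp
  2191 − 1482 = 709 bp
  5147 − 2191 = 2956 bp
  6429 − 5147 = 1282 bp
  wrap: 8762 − 6429 + 1124 = 3457 bp
Sorted largest to smallest: 3457, 2956, 1282, 709, 358 bp.

3457, 2956, 1282, 709, 358 bp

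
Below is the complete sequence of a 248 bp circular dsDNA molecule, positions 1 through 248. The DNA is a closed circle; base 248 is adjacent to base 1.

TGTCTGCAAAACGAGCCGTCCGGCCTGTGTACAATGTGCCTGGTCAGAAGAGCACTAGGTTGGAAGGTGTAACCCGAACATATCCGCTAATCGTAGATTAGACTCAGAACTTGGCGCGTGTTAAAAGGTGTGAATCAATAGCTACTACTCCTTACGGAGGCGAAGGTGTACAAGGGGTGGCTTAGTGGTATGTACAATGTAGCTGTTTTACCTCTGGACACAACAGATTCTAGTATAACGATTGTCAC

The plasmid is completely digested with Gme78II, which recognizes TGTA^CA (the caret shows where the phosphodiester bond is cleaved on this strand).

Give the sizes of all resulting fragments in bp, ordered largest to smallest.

Gme78II sites (TGTACA) start at positions 28, 167, 191.
Gme78II cuts after base 4 of each site, so after positions 31, 170, 194.
Circular molecule, 3 cuts → 3 fragments:
  32–170 → 139 bp
  171–194 → 24 bp
  195–248 then 1–31 → 54 + 31 = 85 bp
Sorted largest to smallest: 139, 85, 24 bp.

139, 85, 24 bp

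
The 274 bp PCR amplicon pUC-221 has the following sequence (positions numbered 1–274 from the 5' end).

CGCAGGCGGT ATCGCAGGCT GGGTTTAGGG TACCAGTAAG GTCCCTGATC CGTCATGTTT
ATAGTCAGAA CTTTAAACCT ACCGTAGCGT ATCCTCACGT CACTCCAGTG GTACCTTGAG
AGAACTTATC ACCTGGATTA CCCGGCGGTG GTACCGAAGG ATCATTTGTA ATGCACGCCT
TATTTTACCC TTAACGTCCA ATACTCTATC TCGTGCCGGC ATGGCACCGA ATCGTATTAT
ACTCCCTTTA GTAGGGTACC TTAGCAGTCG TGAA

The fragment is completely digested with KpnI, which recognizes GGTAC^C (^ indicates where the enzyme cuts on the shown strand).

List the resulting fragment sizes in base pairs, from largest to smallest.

KpnI sites (GGTACC) start at positions 29, 110, 150, 255.
KpnI cuts after base 5 of each site (before the last base), so after positions 33, 114, 154, 259.
Linear molecule, 4 cuts → 5 fragments:
  1–33 → 33 bp
  34–114 → 81 bp
  115–154 → 40 bp
  155–259 → 105 bp
  260–274 → 15 bp
Sorted largest to smallest: 105, 81, 40, 33, 15 bp.

105, 81, 40, 33, 15 bp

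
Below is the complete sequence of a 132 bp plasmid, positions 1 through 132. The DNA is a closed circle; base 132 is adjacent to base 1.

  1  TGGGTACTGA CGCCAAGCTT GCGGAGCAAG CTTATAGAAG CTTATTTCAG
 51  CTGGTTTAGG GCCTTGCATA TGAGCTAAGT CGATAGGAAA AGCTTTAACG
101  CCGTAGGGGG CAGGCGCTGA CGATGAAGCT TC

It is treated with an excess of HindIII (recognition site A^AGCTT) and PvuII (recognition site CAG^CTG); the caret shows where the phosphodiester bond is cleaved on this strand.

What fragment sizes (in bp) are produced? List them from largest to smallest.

40, 36, 21, 13, 12, 10 bp

HindIII sites (AAGCTT) start at positions 15, 28, 38, 90, 126.
HindIII cuts after the first base of each site, so after positions 15, 28, 38, 90, 126.
The PvuII site (CAGCTG) starts at position 48.
PvuII cuts after base 3 of each site, so after position 50.
Combined cut positions: 15, 28, 38, 50, 90, 126.
Circular molecule, 6 cuts → 6 fragments:
  16–28 → 13 bp
  29–38 → 10 bp
  39–50 → 12 bp
  51–90 → 40 bp
  91–126 → 36 bp
  127–132 then 1–15 → 6 + 15 = 21 bp
Sorted largest to smallest: 40, 36, 21, 13, 12, 10 bp.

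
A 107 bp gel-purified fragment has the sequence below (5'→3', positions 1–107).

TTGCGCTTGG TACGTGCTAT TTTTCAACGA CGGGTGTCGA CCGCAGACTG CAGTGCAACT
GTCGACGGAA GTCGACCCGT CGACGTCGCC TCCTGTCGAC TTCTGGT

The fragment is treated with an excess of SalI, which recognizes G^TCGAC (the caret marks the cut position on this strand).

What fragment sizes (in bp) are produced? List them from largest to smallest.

SalI sites (GTCGAC) start at positions 36, 61, 71, 79, 95.
SalI cuts after the first base of each site, so after positions 36, 61, 71, 79, 95.
Linear molecule, 5 cuts → 6 fragments:
  1–36 → 36 bp
  37–61 → 25 bp
  62–71 → 10 bp
  72–79 → 8 bp
  80–95 → 16 bp
  96–107 → 12 bp
Sorted largest to smallest: 36, 25, 16, 12, 10, 8 bp.

36, 25, 16, 12, 10, 8 bp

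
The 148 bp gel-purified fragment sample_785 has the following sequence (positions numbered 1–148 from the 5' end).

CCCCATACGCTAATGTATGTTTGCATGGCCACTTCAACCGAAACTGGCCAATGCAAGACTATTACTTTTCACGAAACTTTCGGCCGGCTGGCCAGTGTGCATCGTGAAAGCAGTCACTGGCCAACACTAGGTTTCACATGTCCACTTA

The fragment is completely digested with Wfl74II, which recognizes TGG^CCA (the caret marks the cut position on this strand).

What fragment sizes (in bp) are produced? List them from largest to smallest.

44, 29, 28, 28, 19 bp

Wfl74II sites (TGGCCA) start at positions 26, 45, 89, 118.
Wfl74II cuts after base 3 of each site, so after positions 28, 47, 91, 120.
Linear molecule, 4 cuts → 5 fragments:
  1–28 → 28 bp
  29–47 → 19 bp
  48–91 → 44 bp
  92–120 → 29 bp
  121–148 → 28 bp
Sorted largest to smallest: 44, 29, 28, 28, 19 bp.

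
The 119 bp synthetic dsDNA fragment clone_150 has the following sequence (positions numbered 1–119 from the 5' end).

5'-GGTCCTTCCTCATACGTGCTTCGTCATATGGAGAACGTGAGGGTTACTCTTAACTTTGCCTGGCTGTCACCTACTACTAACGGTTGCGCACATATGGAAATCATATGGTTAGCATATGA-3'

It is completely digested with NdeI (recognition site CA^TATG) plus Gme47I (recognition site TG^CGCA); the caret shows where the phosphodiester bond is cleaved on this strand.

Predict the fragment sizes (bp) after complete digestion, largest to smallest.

NdeI sites (CATATG) start at positions 25, 91, 102, 113.
NdeI cuts after base 2 of each site, so after positions 26, 92, 103, 114.
The Gme47I site (TGCGCA) starts at position 85.
Gme47I cuts after base 2 of each site, so after position 86.
Combined cut positions: 26, 86, 92, 103, 114.
Linear molecule, 5 cuts → 6 fragments:
  1–26 → 26 bp
  27–86 → 60 bp
  87–92 → 6 bp
  93–103 → 11 bp
  104–114 → 11 bp
  115–119 → 5 bp
Sorted largest to smallest: 60, 26, 11, 11, 6, 5 bp.

60, 26, 11, 11, 6, 5 bp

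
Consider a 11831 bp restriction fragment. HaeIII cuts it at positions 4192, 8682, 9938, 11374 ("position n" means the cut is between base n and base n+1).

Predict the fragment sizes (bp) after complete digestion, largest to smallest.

4490, 4192, 1436, 1256, 457 bp

Linear molecule, 4 cuts → 5 fragments:
  4192 − 0 = 4192 bp
  8682 − 4192 = 4490 bp
  9938 − 8682 = 1256 bp
  11374 − 9938 = 1436 bp
  11831 − 11374 = 457 bp
Sorted largest to smallest: 4490, 4192, 1436, 1256, 457 bp.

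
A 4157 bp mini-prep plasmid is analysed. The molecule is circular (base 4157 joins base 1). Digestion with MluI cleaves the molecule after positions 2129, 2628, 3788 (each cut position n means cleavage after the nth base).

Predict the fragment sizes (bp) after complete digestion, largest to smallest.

2498, 1160, 499 bp

Circular molecule, 3 cuts → 3 fragments:
  2628 − 2129 = 499 bp
  3788 − 2628 = 1160 bp
  wrap: 4157 − 3788 + 2129 = 2498 bp
Sorted largest to smallest: 2498, 1160, 499 bp.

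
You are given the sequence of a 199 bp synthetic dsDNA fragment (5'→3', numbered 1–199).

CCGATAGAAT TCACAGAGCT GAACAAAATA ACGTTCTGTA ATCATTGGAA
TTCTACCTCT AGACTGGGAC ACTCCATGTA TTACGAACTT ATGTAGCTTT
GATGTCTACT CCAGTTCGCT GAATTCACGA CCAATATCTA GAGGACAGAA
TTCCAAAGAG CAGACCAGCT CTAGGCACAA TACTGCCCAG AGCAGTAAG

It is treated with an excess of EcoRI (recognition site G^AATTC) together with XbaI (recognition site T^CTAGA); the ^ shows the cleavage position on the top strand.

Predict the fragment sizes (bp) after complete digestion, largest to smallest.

EcoRI sites (GAATTC) start at positions 7, 48, 121, 148.
EcoRI cuts after the first base of each site, so after positions 7, 48, 121, 148.
XbaI sites (TCTAGA) start at positions 58, 137.
XbaI cuts after the first base of each site, so after positions 58, 137.
Combined cut positions: 7, 48, 58, 121, 137, 148.
Linear molecule, 6 cuts → 7 fragments:
  1–7 → 7 bp
  8–48 → 41 bp
  49–58 → 10 bp
  59–121 → 63 bp
  122–137 → 16 bp
  138–148 → 11 bp
  149–199 → 51 bp
Sorted largest to smallest: 63, 51, 41, 16, 11, 10, 7 bp.

63, 51, 41, 16, 11, 10, 7 bp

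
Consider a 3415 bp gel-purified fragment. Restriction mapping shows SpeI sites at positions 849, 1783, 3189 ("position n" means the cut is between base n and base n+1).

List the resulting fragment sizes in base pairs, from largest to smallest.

Linear molecule, 3 cuts → 4 fragments:
  849 − 0 = 849 bp
  1783 − 849 = 934 bp
  3189 − 1783 = 1406 bp
  3415 − 3189 = 226 bp
Sorted largest to smallest: 1406, 934, 849, 226 bp.

1406, 934, 849, 226 bp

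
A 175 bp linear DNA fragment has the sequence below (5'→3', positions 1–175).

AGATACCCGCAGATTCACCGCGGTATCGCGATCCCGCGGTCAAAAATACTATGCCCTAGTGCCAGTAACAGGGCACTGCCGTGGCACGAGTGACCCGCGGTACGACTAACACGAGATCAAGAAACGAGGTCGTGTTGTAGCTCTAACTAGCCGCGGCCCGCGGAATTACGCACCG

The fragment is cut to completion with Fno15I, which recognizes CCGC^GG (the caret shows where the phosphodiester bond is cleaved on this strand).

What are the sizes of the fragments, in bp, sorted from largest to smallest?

Fno15I sites (CCGCGG) start at positions 18, 34, 95, 151, 158.
Fno15I cuts after base 4 of each site, so after positions 21, 37, 98, 154, 161.
Linear molecule, 5 cuts → 6 fragments:
  1–21 → 21 bp
  22–37 → 16 bp
  38–98 → 61 bp
  99–154 → 56 bp
  155–161 → 7 bp
  162–175 → 14 bp
Sorted largest to smallest: 61, 56, 21, 16, 14, 7 bp.

61, 56, 21, 16, 14, 7 bp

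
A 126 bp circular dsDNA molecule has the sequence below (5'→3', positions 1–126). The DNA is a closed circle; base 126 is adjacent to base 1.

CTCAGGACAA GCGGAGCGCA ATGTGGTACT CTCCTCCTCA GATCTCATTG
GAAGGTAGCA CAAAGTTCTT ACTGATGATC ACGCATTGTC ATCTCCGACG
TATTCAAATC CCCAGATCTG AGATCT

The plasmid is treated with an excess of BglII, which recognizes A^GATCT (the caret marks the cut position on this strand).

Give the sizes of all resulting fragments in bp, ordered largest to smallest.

74, 45, 7 bp

BglII sites (AGATCT) start at positions 40, 114, 121.
BglII cuts after the first base of each site, so after positions 40, 114, 121.
Circular molecule, 3 cuts → 3 fragments:
  41–114 → 74 bp
  115–121 → 7 bp
  122–126 then 1–40 → 5 + 40 = 45 bp
Sorted largest to smallest: 74, 45, 7 bp.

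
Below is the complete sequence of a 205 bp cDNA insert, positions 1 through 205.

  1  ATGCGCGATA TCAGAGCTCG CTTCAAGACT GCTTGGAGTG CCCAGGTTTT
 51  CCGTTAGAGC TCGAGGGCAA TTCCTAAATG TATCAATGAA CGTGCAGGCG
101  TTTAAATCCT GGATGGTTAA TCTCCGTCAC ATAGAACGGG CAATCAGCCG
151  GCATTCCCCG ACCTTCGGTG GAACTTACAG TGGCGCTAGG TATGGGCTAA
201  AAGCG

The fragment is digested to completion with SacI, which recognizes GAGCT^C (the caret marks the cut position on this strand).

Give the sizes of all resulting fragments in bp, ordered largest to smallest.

144, 43, 18 bp

SacI sites (GAGCTC) start at positions 14, 57.
SacI cuts after base 5 of each site (before the last base), so after positions 18, 61.
Linear molecule, 2 cuts → 3 fragments:
  1–18 → 18 bp
  19–61 → 43 bp
  62–205 → 144 bp
Sorted largest to smallest: 144, 43, 18 bp.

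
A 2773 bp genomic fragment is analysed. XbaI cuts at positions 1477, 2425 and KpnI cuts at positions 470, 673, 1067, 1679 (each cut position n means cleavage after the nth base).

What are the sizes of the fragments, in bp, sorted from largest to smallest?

Combined cut positions (sorted): 470, 673, 1067, 1477, 1679, 2425.
Linear molecule, 6 cuts → 7 fragments:
  470 − 0 = 470 bp
  673 − 470 = 203 bp
  1067 − 673 = 394 bp
  1477 − 1067 = 410 bp
  1679 − 1477 = 202 bp
  2425 − 1679 = 746 bp
  2773 − 2425 = 348 bp
Sorted largest to smallest: 746, 470, 410, 394, 348, 203, 202 bp.

746, 470, 410, 394, 348, 203, 202 bp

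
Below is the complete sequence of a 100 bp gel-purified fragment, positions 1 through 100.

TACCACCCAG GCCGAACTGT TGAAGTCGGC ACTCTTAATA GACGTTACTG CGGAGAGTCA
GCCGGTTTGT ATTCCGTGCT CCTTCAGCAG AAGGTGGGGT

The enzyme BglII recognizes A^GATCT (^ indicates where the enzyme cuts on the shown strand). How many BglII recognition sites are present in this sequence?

0

No occurrence of AGATCT is present in the sequence.
BglII does not cut: 0 sites.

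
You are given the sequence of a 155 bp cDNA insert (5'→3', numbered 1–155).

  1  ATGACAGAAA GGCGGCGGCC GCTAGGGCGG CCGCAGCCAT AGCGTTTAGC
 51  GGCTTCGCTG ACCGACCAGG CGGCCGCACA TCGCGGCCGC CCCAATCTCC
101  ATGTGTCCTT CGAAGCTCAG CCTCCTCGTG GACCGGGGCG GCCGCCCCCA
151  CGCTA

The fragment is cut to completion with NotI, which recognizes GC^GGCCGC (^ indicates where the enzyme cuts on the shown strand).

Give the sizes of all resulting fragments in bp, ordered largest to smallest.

NotI sites (GCGGCCGC) start at positions 15, 27, 70, 83, 138.
NotI cuts after base 2 of each site, so after positions 16, 28, 71, 84, 139.
Linear molecule, 5 cuts → 6 fragments:
  1–16 → 16 bp
  17–28 → 12 bp
  29–71 → 43 bp
  72–84 → 13 bp
  85–139 → 55 bp
  140–155 → 16 bp
Sorted largest to smallest: 55, 43, 16, 16, 13, 12 bp.

55, 43, 16, 16, 13, 12 bp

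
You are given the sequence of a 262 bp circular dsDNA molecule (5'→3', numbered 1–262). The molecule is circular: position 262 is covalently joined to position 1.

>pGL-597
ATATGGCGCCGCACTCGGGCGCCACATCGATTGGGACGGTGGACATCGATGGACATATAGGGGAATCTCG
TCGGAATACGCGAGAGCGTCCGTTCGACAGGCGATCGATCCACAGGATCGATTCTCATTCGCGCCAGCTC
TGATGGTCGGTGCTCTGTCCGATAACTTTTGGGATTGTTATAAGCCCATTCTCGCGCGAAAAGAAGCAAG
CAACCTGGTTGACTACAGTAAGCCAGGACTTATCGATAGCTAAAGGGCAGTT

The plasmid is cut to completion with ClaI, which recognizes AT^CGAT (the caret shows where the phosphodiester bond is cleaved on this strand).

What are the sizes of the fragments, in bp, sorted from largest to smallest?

ClaI sites (ATCGAT) start at positions 26, 45, 104, 117, 242.
ClaI cuts after base 2 of each site, so after positions 27, 46, 105, 118, 243.
Circular molecule, 5 cuts → 5 fragments:
  28–46 → 19 bp
  47–105 → 59 bp
  106–118 → 13 bp
  119–243 → 125 bp
  244–262 then 1–27 → 19 + 27 = 46 bp
Sorted largest to smallest: 125, 59, 46, 19, 13 bp.

125, 59, 46, 19, 13 bp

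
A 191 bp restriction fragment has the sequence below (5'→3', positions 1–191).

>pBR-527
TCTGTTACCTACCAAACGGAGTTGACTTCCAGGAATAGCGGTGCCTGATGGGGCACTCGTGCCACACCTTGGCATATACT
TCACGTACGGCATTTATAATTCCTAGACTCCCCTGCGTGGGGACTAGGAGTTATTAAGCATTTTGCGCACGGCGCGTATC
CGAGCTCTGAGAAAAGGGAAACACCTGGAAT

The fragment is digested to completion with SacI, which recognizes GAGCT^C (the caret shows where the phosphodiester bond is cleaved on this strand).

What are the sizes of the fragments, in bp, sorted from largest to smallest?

166, 25 bp

The SacI site (GAGCTC) starts at position 162.
SacI cuts after base 5 of each site (before the last base), so after position 166.
Linear molecule, 1 cut → 2 fragments:
  1–166 → 166 bp
  167–191 → 25 bp
Sorted largest to smallest: 166, 25 bp.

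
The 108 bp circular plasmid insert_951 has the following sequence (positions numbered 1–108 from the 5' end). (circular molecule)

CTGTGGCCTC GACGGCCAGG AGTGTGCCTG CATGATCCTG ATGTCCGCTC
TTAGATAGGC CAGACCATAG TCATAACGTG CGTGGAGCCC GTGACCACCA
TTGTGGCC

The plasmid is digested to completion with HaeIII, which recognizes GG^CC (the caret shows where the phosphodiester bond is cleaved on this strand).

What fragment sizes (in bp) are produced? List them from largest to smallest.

47, 44, 9, 8 bp

HaeIII sites (GGCC) start at positions 5, 14, 58, 105.
HaeIII cuts after base 2 of each site, so after positions 6, 15, 59, 106.
Circular molecule, 4 cuts → 4 fragments:
  7–15 → 9 bp
  16–59 → 44 bp
  60–106 → 47 bp
  107–108 then 1–6 → 2 + 6 = 8 bp
Sorted largest to smallest: 47, 44, 9, 8 bp.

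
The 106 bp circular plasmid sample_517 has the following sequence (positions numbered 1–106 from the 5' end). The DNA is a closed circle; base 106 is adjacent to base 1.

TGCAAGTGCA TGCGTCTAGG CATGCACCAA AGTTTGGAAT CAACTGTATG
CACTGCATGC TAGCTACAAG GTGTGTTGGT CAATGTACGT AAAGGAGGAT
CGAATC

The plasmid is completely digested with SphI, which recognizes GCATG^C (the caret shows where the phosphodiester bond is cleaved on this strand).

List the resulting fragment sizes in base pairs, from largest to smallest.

SphI sites (GCATGC) start at positions 8, 20, 55.
SphI cuts after base 5 of each site (before the last base), so after positions 12, 24, 59.
Circular molecule, 3 cuts → 3 fragments:
  13–24 → 12 bp
  25–59 → 35 bp
  60–106 then 1–12 → 47 + 12 = 59 bp
Sorted largest to smallest: 59, 35, 12 bp.

59, 35, 12 bp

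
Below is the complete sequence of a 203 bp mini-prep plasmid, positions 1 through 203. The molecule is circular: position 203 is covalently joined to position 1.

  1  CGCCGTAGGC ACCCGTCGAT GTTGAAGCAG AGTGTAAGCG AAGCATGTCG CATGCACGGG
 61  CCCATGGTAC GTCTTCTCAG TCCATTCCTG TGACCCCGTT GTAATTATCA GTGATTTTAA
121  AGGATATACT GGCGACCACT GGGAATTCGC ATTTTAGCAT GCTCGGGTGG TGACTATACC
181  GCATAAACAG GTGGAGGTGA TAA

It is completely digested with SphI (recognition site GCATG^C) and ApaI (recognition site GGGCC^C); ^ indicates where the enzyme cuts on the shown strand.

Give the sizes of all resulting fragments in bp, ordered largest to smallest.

99, 96, 8 bp

SphI sites (GCATGC) start at positions 50, 157.
SphI cuts after base 5 of each site (before the last base), so after positions 54, 161.
The ApaI site (GGGCCC) starts at position 58.
ApaI cuts after base 5 of each site (before the last base), so after position 62.
Combined cut positions: 54, 62, 161.
Circular molecule, 3 cuts → 3 fragments:
  55–62 → 8 bp
  63–161 → 99 bp
  162–203 then 1–54 → 42 + 54 = 96 bp
Sorted largest to smallest: 99, 96, 8 bp.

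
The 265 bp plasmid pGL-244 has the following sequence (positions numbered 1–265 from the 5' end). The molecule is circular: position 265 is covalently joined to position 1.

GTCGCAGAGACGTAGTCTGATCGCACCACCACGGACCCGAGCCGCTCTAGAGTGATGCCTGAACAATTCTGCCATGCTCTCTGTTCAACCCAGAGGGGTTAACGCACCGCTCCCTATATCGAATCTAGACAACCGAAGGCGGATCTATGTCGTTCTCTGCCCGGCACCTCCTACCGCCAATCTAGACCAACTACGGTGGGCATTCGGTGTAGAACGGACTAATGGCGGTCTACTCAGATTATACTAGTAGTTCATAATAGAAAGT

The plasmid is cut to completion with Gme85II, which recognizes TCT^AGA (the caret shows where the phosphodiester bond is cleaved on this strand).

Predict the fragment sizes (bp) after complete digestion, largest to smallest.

130, 78, 57 bp

Gme85II sites (TCTAGA) start at positions 46, 124, 181.
Gme85II cuts after base 3 of each site, so after positions 48, 126, 183.
Circular molecule, 3 cuts → 3 fragments:
  49–126 → 78 bp
  127–183 → 57 bp
  184–265 then 1–48 → 82 + 48 = 130 bp
Sorted largest to smallest: 130, 78, 57 bp.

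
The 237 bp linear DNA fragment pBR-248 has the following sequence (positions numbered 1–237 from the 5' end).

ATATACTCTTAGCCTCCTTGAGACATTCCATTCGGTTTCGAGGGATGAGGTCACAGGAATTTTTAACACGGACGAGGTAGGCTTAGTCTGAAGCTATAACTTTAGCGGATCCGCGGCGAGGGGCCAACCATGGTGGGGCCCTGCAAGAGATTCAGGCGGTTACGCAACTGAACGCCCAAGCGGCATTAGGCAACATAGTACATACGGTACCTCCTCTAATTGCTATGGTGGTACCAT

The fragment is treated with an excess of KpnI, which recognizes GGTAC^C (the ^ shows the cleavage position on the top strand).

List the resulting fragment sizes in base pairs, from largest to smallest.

210, 24, 3 bp

KpnI sites (GGTACC) start at positions 206, 230.
KpnI cuts after base 5 of each site (before the last base), so after positions 210, 234.
Linear molecule, 2 cuts → 3 fragments:
  1–210 → 210 bp
  211–234 → 24 bp
  235–237 → 3 bp
Sorted largest to smallest: 210, 24, 3 bp.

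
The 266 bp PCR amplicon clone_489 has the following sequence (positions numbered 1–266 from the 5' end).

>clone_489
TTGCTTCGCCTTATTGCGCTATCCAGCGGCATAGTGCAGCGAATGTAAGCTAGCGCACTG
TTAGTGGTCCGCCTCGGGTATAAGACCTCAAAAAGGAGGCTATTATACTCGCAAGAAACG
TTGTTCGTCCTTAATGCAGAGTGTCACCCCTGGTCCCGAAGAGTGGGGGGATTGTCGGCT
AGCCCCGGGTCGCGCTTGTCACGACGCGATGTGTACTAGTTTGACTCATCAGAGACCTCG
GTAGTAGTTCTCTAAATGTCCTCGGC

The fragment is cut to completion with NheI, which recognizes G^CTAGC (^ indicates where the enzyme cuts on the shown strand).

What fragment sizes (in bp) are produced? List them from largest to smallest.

129, 88, 49 bp

NheI sites (GCTAGC) start at positions 49, 178.
NheI cuts after the first base of each site, so after positions 49, 178.
Linear molecule, 2 cuts → 3 fragments:
  1–49 → 49 bp
  50–178 → 129 bp
  179–266 → 88 bp
Sorted largest to smallest: 129, 88, 49 bp.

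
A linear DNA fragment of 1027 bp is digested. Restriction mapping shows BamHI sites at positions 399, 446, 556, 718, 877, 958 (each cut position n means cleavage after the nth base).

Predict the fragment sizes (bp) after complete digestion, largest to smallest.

Linear molecule, 6 cuts → 7 fragments:
  399 − 0 = 399 bp
  446 − 399 = 47 bp
  556 − 446 = 110 bp
  718 − 556 = 162 bp
  877 − 718 = 159 bp
  958 − 877 = 81 bp
  1027 − 958 = 69 bp
Sorted largest to smallest: 399, 162, 159, 110, 81, 69, 47 bp.

399, 162, 159, 110, 81, 69, 47 bp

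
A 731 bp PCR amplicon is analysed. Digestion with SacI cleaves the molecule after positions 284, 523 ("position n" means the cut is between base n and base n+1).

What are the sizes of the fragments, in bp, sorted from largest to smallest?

284, 239, 208 bp

Linear molecule, 2 cuts → 3 fragments:
  284 − 0 = 284 bp
  523 − 284 = 239 bp
  731 − 523 = 208 bp
Sorted largest to smallest: 284, 239, 208 bp.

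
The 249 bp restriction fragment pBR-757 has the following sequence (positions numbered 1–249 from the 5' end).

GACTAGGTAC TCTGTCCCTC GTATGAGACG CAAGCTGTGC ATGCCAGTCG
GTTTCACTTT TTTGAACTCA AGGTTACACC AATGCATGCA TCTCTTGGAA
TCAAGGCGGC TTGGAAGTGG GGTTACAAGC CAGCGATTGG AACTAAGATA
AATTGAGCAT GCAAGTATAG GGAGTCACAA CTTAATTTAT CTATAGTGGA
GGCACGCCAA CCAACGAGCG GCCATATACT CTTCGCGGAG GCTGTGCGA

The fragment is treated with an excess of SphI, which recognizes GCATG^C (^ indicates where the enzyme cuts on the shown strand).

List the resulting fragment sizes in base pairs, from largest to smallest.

SphI sites (GCATGC) start at positions 39, 84, 157.
SphI cuts after base 5 of each site (before the last base), so after positions 43, 88, 161.
Linear molecule, 3 cuts → 4 fragments:
  1–43 → 43 bp
  44–88 → 45 bp
  89–161 → 73 bp
  162–249 → 88 bp
Sorted largest to smallest: 88, 73, 45, 43 bp.

88, 73, 45, 43 bp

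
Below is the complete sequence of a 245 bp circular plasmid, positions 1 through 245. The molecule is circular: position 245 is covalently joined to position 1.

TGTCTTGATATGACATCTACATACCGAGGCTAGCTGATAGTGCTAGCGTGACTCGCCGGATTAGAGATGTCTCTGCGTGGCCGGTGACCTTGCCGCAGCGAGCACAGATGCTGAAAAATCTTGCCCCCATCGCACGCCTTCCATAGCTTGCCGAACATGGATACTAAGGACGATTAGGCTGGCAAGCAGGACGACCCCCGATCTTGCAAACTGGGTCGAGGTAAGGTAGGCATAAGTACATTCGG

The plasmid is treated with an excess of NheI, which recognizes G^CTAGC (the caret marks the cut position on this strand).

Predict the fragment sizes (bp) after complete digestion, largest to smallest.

232, 13 bp

NheI sites (GCTAGC) start at positions 29, 42.
NheI cuts after the first base of each site, so after positions 29, 42.
Circular molecule, 2 cuts → 2 fragments:
  30–42 → 13 bp
  43–245 then 1–29 → 203 + 29 = 232 bp
Sorted largest to smallest: 232, 13 bp.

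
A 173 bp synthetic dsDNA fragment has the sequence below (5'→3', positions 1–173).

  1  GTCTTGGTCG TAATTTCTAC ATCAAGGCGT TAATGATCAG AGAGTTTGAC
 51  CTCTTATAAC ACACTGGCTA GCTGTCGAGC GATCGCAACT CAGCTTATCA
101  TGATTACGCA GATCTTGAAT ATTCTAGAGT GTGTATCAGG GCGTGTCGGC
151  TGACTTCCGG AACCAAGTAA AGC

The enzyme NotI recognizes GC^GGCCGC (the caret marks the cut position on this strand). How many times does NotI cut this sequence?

0

No occurrence of GCGGCCGC is present in the sequence.
NotI does not cut: 0 sites.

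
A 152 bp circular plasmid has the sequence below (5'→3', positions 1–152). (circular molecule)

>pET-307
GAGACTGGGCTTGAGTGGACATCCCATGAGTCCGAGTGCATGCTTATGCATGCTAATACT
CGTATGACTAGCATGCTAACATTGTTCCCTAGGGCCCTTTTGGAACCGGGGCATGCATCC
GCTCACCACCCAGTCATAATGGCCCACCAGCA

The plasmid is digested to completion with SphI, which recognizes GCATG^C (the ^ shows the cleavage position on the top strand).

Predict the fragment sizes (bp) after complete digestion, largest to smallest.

SphI sites (GCATGC) start at positions 38, 48, 71, 111.
SphI cuts after base 5 of each site (before the last base), so after positions 42, 52, 75, 115.
Circular molecule, 4 cuts → 4 fragments:
  43–52 → 10 bp
  53–75 → 23 bp
  76–115 → 40 bp
  116–152 then 1–42 → 37 + 42 = 79 bp
Sorted largest to smallest: 79, 40, 23, 10 bp.

79, 40, 23, 10 bp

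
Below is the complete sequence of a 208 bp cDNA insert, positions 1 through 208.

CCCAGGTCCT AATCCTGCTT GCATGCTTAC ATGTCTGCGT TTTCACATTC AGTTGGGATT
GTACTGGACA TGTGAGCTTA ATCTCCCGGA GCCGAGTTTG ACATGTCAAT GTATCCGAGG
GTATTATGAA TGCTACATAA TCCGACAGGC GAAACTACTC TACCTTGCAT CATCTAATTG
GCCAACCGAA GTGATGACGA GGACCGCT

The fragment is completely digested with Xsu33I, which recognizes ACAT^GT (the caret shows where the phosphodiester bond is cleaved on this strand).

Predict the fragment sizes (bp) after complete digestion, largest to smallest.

104, 39, 33, 32 bp

Xsu33I sites (ACATGT) start at positions 29, 68, 101.
Xsu33I cuts after base 4 of each site, so after positions 32, 71, 104.
Linear molecule, 3 cuts → 4 fragments:
  1–32 → 32 bp
  33–71 → 39 bp
  72–104 → 33 bp
  105–208 → 104 bp
Sorted largest to smallest: 104, 39, 33, 32 bp.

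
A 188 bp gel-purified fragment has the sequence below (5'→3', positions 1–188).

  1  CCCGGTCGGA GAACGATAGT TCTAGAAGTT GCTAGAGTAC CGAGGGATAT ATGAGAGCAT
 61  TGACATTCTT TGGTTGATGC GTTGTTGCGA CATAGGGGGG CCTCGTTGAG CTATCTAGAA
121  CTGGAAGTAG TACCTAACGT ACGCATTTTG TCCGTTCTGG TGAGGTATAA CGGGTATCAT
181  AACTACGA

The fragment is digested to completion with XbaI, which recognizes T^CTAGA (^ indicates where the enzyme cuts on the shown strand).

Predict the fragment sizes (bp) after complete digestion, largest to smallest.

93, 74, 21 bp

XbaI sites (TCTAGA) start at positions 21, 114.
XbaI cuts after the first base of each site, so after positions 21, 114.
Linear molecule, 2 cuts → 3 fragments:
  1–21 → 21 bp
  22–114 → 93 bp
  115–188 → 74 bp
Sorted largest to smallest: 93, 74, 21 bp.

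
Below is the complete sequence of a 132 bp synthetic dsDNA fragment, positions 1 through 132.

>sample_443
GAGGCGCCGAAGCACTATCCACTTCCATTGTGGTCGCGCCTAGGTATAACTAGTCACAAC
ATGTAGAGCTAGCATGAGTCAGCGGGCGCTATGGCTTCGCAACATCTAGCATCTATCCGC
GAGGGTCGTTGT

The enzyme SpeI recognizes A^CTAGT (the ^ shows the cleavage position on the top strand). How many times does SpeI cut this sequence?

ACTAGT occurs starting at position 49.
SpeI cuts at 1 site.

1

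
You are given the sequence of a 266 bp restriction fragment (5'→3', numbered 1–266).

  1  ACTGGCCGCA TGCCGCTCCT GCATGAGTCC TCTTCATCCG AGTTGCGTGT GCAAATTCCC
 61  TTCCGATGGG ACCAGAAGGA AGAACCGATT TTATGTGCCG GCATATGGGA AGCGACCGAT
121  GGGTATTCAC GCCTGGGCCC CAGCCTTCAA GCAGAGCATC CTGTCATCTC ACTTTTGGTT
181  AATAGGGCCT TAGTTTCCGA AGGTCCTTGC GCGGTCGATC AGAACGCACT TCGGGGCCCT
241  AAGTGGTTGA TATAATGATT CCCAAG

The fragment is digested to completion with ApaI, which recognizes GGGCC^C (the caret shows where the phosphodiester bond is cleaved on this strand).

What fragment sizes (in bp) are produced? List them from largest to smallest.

ApaI sites (GGGCCC) start at positions 135, 234.
ApaI cuts after base 5 of each site (before the last base), so after positions 139, 238.
Linear molecule, 2 cuts → 3 fragments:
  1–139 → 139 bp
  140–238 → 99 bp
  239–266 → 28 bp
Sorted largest to smallest: 139, 99, 28 bp.

139, 99, 28 bp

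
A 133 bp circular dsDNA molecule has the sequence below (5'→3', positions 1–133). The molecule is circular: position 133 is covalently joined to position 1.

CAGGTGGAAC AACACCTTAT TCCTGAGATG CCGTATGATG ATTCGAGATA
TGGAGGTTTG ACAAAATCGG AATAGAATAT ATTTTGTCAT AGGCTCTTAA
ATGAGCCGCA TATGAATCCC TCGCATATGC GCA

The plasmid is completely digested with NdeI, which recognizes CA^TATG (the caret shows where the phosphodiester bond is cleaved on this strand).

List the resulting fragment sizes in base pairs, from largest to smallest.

118, 15 bp

NdeI sites (CATATG) start at positions 109, 124.
NdeI cuts after base 2 of each site, so after positions 110, 125.
Circular molecule, 2 cuts → 2 fragments:
  111–125 → 15 bp
  126–133 then 1–110 → 8 + 110 = 118 bp
Sorted largest to smallest: 118, 15 bp.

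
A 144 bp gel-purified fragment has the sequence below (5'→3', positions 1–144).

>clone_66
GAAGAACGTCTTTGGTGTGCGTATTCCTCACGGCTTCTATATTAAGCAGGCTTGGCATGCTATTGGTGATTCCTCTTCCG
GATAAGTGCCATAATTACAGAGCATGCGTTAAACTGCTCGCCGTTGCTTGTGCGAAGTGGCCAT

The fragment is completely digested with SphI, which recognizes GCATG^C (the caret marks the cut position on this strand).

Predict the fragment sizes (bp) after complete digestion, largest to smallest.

59, 47, 38 bp

SphI sites (GCATGC) start at positions 55, 102.
SphI cuts after base 5 of each site (before the last base), so after positions 59, 106.
Linear molecule, 2 cuts → 3 fragments:
  1–59 → 59 bp
  60–106 → 47 bp
  107–144 → 38 bp
Sorted largest to smallest: 59, 47, 38 bp.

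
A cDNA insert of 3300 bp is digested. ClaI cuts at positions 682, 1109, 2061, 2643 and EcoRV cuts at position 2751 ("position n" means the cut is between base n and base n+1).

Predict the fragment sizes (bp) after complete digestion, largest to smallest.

952, 682, 582, 549, 427, 108 bp

Combined cut positions (sorted): 682, 1109, 2061, 2643, 2751.
Linear molecule, 5 cuts → 6 fragments:
  682 − 0 = 682 bp
  1109 − 682 = 427 bp
  2061 − 1109 = 952 bp
  2643 − 2061 = 582 bp
  2751 − 2643 = 108 bp
  3300 − 2751 = 549 bp
Sorted largest to smallest: 952, 682, 582, 549, 427, 108 bp.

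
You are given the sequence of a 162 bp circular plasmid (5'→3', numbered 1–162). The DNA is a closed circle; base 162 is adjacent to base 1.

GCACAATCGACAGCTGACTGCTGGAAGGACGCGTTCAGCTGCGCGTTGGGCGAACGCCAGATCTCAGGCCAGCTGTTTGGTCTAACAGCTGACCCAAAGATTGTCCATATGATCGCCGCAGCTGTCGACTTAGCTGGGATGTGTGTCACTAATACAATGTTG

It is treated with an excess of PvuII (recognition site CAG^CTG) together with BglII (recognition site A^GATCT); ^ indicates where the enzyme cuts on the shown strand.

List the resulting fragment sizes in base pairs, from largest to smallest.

PvuII sites (CAGCTG) start at positions 11, 36, 70, 86, 119.
PvuII cuts after base 3 of each site, so after positions 13, 38, 72, 88, 121.
The BglII site (AGATCT) starts at position 59.
BglII cuts after the first base of each site, so after position 59.
Combined cut positions: 13, 38, 59, 72, 88, 121.
Circular molecule, 6 cuts → 6 fragments:
  14–38 → 25 bp
  39–59 → 21 bp
  60–72 → 13 bp
  73–88 → 16 bp
  89–121 → 33 bp
  122–162 then 1–13 → 41 + 13 = 54 bp
Sorted largest to smallest: 54, 33, 25, 21, 16, 13 bp.

54, 33, 25, 21, 16, 13 bp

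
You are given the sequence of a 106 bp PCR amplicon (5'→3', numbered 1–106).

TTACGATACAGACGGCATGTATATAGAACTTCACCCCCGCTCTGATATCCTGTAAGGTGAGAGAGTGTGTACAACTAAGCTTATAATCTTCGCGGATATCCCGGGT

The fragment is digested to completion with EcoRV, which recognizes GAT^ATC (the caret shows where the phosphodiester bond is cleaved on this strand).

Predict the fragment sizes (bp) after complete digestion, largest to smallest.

EcoRV sites (GATATC) start at positions 44, 95.
EcoRV cuts after base 3 of each site, so after positions 46, 97.
Linear molecule, 2 cuts → 3 fragments:
  1–46 → 46 bp
  47–97 → 51 bp
  98–106 → 9 bp
Sorted largest to smallest: 51, 46, 9 bp.

51, 46, 9 bp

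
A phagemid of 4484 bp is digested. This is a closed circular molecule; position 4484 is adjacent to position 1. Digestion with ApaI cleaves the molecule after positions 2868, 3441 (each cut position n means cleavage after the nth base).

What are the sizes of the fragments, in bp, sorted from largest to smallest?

3911, 573 bp

Circular molecule, 2 cuts → 2 fragments:
  3441 − 2868 = 573 bp
  wrap: 4484 − 3441 + 2868 = 3911 bp
Sorted largest to smallest: 3911, 573 bp.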